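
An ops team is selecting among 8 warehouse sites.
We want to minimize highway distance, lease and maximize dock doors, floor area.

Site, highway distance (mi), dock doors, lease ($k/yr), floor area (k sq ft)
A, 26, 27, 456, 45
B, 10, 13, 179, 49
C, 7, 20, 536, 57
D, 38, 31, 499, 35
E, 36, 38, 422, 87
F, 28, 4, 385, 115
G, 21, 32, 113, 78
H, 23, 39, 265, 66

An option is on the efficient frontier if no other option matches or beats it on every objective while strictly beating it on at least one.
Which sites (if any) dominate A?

G, H

G: highway distance 21≤26, dock doors 32≥27, lease 113≤456, floor area 78≥45 — dominates A.
H: highway distance 23≤26, dock doors 39≥27, lease 265≤456, floor area 66≥45 — dominates A.
Others (B, C, D, E, F) are each worse than A on at least one objective.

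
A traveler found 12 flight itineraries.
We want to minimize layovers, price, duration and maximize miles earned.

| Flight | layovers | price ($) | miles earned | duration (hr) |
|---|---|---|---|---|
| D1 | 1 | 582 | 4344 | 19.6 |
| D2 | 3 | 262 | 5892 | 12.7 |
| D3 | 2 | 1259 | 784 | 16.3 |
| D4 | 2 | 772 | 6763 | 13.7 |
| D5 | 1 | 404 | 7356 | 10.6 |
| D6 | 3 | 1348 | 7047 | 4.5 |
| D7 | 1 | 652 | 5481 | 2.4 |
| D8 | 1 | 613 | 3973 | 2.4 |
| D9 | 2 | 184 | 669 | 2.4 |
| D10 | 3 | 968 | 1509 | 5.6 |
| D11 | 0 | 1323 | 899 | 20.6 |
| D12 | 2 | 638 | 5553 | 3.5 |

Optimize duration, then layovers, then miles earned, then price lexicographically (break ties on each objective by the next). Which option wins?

First minimize duration: best is 2.4, kept {D7, D8, D9}.
Then minimize layovers: best is 1, kept {D7, D8}.
Then maximize miles earned: best is 5481, kept {D7}.

D7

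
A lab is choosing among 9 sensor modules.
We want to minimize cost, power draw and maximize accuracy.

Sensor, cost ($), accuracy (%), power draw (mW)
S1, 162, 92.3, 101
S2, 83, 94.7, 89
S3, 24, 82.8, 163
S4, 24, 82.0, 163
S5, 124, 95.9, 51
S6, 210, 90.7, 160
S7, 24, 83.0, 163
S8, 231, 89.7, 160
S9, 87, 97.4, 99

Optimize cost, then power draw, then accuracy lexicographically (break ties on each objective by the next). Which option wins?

First minimize cost: best is 24, kept {S3, S4, S7}.
Then minimize power draw: best is 163, kept {S3, S4, S7}.
Then maximize accuracy: best is 83.0, kept {S7}.

S7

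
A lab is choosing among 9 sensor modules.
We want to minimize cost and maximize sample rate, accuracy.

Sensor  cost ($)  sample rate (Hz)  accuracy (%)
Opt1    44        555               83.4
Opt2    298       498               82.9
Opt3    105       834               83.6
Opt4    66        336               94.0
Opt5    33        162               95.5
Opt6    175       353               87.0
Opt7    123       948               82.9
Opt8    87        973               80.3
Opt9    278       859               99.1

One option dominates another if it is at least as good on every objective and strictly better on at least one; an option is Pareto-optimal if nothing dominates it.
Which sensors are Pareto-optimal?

Opt1: not dominated.
Opt2: dominated by Opt1 (cost 44≤298, sample rate 555≥498, accuracy 83.4≥82.9).
Opt3: not dominated.
Opt4: not dominated.
Opt5: not dominated (best cost).
Opt6: not dominated.
Opt7: not dominated.
Opt8: not dominated (best sample rate).
Opt9: not dominated (best accuracy).

Opt1, Opt3, Opt4, Opt5, Opt6, Opt7, Opt8, Opt9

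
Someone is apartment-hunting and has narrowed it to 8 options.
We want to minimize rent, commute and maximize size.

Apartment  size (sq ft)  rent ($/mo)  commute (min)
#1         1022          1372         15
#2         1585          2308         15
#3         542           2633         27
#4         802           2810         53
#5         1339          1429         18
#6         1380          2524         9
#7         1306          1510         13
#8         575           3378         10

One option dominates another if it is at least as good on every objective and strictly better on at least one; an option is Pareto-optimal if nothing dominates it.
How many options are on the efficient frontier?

#1: not dominated (best rent).
#2: not dominated (best size).
#3: dominated by #1 (size 1022≥542, rent 1372≤2633, commute 15≤27).
#4: dominated by #1 (size 1022≥802, rent 1372≤2810, commute 15≤53).
#5: not dominated.
#6: not dominated (best commute).
#7: not dominated.
#8: dominated by #6 (size 1380≥575, rent 2524≤3378, commute 9≤10).
Pareto-optimal: #1, #2, #5, #6, #7 → 5.

5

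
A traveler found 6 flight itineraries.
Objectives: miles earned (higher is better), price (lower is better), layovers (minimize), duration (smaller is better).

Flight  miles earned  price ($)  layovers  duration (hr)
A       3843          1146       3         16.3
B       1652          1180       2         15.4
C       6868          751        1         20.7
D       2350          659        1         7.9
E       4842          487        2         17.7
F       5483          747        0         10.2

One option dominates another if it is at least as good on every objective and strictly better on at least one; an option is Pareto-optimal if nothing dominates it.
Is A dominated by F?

F vs A: miles earned 5483≥3843, price 747≤1146, layovers 0≤3, duration 10.2≤16.3 — F is at least as good on every objective with at least one strict improvement.

Yes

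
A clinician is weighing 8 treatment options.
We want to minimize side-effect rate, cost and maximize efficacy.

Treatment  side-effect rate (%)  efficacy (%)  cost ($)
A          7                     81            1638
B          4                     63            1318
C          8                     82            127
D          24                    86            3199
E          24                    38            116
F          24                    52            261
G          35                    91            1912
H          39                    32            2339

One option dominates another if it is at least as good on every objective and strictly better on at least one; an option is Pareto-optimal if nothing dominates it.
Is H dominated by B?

B vs H: side-effect rate 4≤39, efficacy 63≥32, cost 1318≤2339 — B is at least as good on every objective with at least one strict improvement.

Yes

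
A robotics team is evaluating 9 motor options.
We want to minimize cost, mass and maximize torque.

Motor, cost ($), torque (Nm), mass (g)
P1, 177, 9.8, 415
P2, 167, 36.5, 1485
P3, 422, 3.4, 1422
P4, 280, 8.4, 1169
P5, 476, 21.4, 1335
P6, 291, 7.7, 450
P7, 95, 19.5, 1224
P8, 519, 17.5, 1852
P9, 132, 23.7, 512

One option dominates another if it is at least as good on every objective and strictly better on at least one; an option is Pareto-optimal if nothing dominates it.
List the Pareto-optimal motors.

P1, P2, P7, P9

P1: not dominated (best mass).
P2: not dominated (best torque).
P3: dominated by P1 (cost 177≤422, torque 9.8≥3.4, mass 415≤1422).
P4: dominated by P1 (cost 177≤280, torque 9.8≥8.4, mass 415≤1169).
P5: dominated by P9 (cost 132≤476, torque 23.7≥21.4, mass 512≤1335).
P6: dominated by P1 (cost 177≤291, torque 9.8≥7.7, mass 415≤450).
P7: not dominated (best cost).
P8: dominated by P2 (cost 167≤519, torque 36.5≥17.5, mass 1485≤1852).
P9: not dominated.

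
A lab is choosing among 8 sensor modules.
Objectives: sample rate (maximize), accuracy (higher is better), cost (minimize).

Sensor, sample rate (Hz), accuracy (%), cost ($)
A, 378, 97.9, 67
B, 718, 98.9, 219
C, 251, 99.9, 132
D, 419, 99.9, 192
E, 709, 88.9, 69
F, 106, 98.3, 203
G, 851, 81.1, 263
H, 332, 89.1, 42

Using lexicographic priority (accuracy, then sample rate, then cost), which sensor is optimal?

First maximize accuracy: best is 99.9, kept {C, D}.
Then maximize sample rate: best is 419, kept {D}.

D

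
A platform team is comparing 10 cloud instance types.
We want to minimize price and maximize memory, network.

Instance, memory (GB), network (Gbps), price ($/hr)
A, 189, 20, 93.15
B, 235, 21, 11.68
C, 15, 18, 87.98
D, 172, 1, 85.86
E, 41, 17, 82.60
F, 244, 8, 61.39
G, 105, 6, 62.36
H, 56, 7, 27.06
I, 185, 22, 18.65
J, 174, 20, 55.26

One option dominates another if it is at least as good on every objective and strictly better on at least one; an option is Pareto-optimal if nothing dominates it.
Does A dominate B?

No

A vs B: A is worse on memory (189 vs 235), so it does not dominate B.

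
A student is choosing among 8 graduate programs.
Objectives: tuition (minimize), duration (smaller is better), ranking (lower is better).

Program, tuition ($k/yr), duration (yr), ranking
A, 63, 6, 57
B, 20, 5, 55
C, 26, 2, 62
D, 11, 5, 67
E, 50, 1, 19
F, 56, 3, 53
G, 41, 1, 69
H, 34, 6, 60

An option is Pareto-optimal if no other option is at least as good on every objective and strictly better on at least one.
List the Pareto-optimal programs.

A: dominated by B (tuition 20≤63, duration 5≤6, ranking 55≤57).
B: not dominated.
C: not dominated.
D: not dominated (best tuition).
E: not dominated (best ranking).
F: dominated by E (tuition 50≤56, duration 1≤3, ranking 19≤53).
G: not dominated.
H: dominated by B (tuition 20≤34, duration 5≤6, ranking 55≤60).

B, C, D, E, G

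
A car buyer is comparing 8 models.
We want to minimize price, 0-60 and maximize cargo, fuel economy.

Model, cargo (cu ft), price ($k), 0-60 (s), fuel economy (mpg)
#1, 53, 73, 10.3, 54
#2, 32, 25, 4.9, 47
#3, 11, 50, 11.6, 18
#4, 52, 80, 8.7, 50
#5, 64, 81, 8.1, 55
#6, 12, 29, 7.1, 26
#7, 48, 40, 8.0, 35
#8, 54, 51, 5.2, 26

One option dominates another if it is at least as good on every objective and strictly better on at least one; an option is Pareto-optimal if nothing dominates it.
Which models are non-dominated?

#1, #2, #4, #5, #7, #8

#1: not dominated.
#2: not dominated (best price).
#3: dominated by #2 (cargo 32≥11, price 25≤50, 0-60 4.9≤11.6, fuel economy 47≥18).
#4: not dominated.
#5: not dominated (best cargo).
#6: dominated by #2 (cargo 32≥12, price 25≤29, 0-60 4.9≤7.1, fuel economy 47≥26).
#7: not dominated.
#8: not dominated.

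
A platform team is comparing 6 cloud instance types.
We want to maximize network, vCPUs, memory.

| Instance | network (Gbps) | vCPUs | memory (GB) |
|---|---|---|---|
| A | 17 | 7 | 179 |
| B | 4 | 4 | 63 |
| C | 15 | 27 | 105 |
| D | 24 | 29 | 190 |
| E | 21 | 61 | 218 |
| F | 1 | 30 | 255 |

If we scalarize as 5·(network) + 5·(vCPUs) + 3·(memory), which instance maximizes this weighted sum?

A: 5·17 + 5·7 + 3·179 = 657
B: 5·4 + 5·4 + 3·63 = 229
C: 5·15 + 5·27 + 3·105 = 525
D: 5·24 + 5·29 + 3·190 = 835
E: 5·21 + 5·61 + 3·218 = 1064
F: 5·1 + 5·30 + 3·255 = 920
Highest: E at 1064.

E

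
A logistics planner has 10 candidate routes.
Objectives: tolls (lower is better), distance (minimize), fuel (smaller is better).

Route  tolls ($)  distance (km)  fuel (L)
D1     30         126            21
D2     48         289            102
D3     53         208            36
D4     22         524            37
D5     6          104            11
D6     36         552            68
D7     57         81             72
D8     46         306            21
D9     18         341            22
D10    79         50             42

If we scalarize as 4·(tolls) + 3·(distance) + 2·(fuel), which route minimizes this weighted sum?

D5

D1: 4·30 + 3·126 + 2·21 = 540
D2: 4·48 + 3·289 + 2·102 = 1263
D3: 4·53 + 3·208 + 2·36 = 908
D4: 4·22 + 3·524 + 2·37 = 1734
D5: 4·6 + 3·104 + 2·11 = 358
D6: 4·36 + 3·552 + 2·68 = 1936
D7: 4·57 + 3·81 + 2·72 = 615
D8: 4·46 + 3·306 + 2·21 = 1144
D9: 4·18 + 3·341 + 2·22 = 1139
D10: 4·79 + 3·50 + 2·42 = 550
Lowest: D5 at 358.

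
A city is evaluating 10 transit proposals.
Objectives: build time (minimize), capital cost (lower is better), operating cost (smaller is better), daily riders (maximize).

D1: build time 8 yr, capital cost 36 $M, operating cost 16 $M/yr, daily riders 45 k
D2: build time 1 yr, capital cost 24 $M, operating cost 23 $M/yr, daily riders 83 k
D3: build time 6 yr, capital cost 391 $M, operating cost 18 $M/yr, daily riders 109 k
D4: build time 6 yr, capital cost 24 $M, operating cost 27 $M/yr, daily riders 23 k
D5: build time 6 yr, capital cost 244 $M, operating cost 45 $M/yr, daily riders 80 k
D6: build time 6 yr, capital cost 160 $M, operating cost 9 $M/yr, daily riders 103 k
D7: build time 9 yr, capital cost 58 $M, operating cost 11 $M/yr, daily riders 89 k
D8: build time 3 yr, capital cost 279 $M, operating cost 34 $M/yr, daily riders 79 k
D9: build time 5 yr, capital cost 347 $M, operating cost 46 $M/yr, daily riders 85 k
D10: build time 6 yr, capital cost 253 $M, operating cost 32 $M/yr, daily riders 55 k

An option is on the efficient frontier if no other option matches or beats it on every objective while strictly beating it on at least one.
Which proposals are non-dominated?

D1: not dominated.
D2: not dominated (best build time).
D3: not dominated (best daily riders).
D4: dominated by D2 (build time 1≤6, capital cost 24≤24, operating cost 23≤27, daily riders 83≥23).
D5: dominated by D2 (build time 1≤6, capital cost 24≤244, operating cost 23≤45, daily riders 83≥80).
D6: not dominated (best operating cost).
D7: not dominated.
D8: dominated by D2 (build time 1≤3, capital cost 24≤279, operating cost 23≤34, daily riders 83≥79).
D9: not dominated.
D10: dominated by D2 (build time 1≤6, capital cost 24≤253, operating cost 23≤32, daily riders 83≥55).

D1, D2, D3, D6, D7, D9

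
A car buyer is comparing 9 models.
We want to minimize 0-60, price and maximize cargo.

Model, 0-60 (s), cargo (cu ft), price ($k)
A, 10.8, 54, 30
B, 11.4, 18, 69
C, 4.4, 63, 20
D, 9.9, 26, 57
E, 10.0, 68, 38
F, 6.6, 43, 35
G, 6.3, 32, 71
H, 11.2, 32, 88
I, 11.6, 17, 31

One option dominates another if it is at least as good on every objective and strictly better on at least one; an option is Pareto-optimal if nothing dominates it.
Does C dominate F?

Yes

C vs F: 0-60 4.4≤6.6, cargo 63≥43, price 20≤35 — C is at least as good on every objective with at least one strict improvement.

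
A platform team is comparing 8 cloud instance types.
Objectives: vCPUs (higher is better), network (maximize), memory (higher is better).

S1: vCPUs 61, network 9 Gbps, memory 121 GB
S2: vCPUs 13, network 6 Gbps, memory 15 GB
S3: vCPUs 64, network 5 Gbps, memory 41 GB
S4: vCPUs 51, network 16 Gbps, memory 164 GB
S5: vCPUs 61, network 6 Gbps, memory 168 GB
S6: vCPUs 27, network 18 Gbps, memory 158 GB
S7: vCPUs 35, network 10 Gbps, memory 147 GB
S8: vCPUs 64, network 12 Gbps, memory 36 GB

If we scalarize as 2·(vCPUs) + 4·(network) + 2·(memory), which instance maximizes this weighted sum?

S1: 2·61 + 4·9 + 2·121 = 400
S2: 2·13 + 4·6 + 2·15 = 80
S3: 2·64 + 4·5 + 2·41 = 230
S4: 2·51 + 4·16 + 2·164 = 494
S5: 2·61 + 4·6 + 2·168 = 482
S6: 2·27 + 4·18 + 2·158 = 442
S7: 2·35 + 4·10 + 2·147 = 404
S8: 2·64 + 4·12 + 2·36 = 248
Highest: S4 at 494.

S4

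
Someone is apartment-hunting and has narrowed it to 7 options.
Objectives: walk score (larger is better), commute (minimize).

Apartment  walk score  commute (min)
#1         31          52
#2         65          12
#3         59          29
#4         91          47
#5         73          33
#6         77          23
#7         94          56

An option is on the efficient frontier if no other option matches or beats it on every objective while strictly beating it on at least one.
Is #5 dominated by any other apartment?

#6 vs #5: walk score 77≥73, commute 23≤33 — #6 is at least as good on every objective and strictly better on at least one, so #6 dominates #5.

Yes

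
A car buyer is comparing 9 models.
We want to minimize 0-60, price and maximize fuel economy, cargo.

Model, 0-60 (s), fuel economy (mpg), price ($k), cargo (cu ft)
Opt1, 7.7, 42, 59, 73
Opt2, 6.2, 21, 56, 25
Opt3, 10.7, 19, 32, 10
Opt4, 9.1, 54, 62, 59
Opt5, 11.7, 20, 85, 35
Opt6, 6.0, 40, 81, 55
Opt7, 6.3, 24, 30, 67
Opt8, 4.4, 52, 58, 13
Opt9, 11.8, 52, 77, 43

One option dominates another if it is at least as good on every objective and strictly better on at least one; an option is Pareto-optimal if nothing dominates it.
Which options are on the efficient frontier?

Opt1: not dominated (best cargo).
Opt2: not dominated.
Opt3: dominated by Opt7 (0-60 6.3≤10.7, fuel economy 24≥19, price 30≤32, cargo 67≥10).
Opt4: not dominated (best fuel economy).
Opt5: dominated by Opt1 (0-60 7.7≤11.7, fuel economy 42≥20, price 59≤85, cargo 73≥35).
Opt6: not dominated.
Opt7: not dominated (best price).
Opt8: not dominated (best 0-60).
Opt9: dominated by Opt4 (0-60 9.1≤11.8, fuel economy 54≥52, price 62≤77, cargo 59≥43).

Opt1, Opt2, Opt4, Opt6, Opt7, Opt8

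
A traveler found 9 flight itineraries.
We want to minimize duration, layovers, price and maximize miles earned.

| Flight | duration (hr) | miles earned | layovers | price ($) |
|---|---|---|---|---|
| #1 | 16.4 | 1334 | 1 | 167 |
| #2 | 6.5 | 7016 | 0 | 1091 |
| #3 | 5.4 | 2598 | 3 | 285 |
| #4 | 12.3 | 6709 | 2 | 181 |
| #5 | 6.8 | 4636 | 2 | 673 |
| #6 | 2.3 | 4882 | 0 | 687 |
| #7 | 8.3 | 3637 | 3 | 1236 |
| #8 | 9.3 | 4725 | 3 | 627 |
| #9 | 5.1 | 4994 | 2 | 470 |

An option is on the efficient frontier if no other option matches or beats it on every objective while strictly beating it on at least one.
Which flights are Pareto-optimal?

#1: not dominated (best price).
#2: not dominated (best miles earned).
#3: not dominated.
#4: not dominated.
#5: dominated by #9 (duration 5.1≤6.8, miles earned 4994≥4636, layovers 2≤2, price 470≤673).
#6: not dominated (best duration).
#7: dominated by #2 (duration 6.5≤8.3, miles earned 7016≥3637, layovers 0≤3, price 1091≤1236).
#8: dominated by #9 (duration 5.1≤9.3, miles earned 4994≥4725, layovers 2≤3, price 470≤627).
#9: not dominated.

#1, #2, #3, #4, #6, #9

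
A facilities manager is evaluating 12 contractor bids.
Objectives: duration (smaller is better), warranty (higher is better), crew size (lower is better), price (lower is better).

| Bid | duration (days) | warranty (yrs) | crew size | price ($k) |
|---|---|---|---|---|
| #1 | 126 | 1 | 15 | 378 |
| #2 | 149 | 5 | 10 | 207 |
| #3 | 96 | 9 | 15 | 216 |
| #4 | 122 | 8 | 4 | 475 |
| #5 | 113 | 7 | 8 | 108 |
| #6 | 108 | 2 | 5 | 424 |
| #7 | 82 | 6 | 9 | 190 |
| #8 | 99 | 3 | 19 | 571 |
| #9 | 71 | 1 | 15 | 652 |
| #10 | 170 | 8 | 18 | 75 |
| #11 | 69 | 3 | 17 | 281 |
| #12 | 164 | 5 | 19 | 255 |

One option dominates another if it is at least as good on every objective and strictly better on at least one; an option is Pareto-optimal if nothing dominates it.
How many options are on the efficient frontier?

#1: dominated by #3 (duration 96≤126, warranty 9≥1, crew size 15≤15, price 216≤378).
#2: dominated by #5 (duration 113≤149, warranty 7≥5, crew size 8≤10, price 108≤207).
#3: not dominated (best warranty).
#4: not dominated (best crew size).
#5: not dominated.
#6: not dominated.
#7: not dominated.
#8: dominated by #3 (duration 96≤99, warranty 9≥3, crew size 15≤19, price 216≤571).
#9: not dominated.
#10: not dominated (best price).
#11: not dominated (best duration).
#12: dominated by #2 (duration 149≤164, warranty 5≥5, crew size 10≤19, price 207≤255).
Pareto-optimal: #3, #4, #5, #6, #7, #9, #10, #11 → 8.

8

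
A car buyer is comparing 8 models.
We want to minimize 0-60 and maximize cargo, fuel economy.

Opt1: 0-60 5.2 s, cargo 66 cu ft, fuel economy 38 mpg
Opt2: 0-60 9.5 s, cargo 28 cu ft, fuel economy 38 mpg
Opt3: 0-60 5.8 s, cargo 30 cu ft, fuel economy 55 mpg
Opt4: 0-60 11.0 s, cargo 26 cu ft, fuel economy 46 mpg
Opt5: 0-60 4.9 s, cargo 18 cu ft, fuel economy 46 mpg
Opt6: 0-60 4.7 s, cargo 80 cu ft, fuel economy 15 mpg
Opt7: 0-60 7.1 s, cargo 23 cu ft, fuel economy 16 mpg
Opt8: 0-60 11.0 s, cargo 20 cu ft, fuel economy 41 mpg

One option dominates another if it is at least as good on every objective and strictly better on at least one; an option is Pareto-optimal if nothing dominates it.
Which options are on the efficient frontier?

Opt1: not dominated.
Opt2: dominated by Opt1 (0-60 5.2≤9.5, cargo 66≥28, fuel economy 38≥38).
Opt3: not dominated (best fuel economy).
Opt4: dominated by Opt3 (0-60 5.8≤11.0, cargo 30≥26, fuel economy 55≥46).
Opt5: not dominated.
Opt6: not dominated (best 0-60).
Opt7: dominated by Opt1 (0-60 5.2≤7.1, cargo 66≥23, fuel economy 38≥16).
Opt8: dominated by Opt3 (0-60 5.8≤11.0, cargo 30≥20, fuel economy 55≥41).

Opt1, Opt3, Opt5, Opt6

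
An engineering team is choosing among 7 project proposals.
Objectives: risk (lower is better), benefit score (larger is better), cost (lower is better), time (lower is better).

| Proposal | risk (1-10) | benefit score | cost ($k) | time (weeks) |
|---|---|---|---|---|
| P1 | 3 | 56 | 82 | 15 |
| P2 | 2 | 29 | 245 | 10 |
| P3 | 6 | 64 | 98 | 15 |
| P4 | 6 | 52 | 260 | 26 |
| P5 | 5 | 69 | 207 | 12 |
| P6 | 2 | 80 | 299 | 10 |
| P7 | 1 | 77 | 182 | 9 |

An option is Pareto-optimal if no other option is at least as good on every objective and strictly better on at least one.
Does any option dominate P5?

P7 vs P5: risk 1≤5, benefit score 77≥69, cost 182≤207, time 9≤12 — P7 is at least as good on every objective and strictly better on at least one, so P7 dominates P5.

Yes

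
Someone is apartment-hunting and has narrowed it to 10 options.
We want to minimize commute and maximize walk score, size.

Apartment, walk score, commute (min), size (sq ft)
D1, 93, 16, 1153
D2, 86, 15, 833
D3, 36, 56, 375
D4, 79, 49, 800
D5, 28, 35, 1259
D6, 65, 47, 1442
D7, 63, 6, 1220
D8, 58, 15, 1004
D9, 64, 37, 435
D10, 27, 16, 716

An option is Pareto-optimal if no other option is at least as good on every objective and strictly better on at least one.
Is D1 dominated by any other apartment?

No

D2: worse on walk score (86 vs 93).
D3: worse on walk score (36 vs 93).
D4: worse on walk score (79 vs 93).
D5: worse on walk score (28 vs 93).
D6: worse on walk score (65 vs 93).
D7: worse on walk score (63 vs 93).
D8: worse on walk score (58 vs 93).
D9: worse on walk score (64 vs 93).
D10: worse on walk score (27 vs 93).
No option is at least as good as D1 on every objective and strictly better on one.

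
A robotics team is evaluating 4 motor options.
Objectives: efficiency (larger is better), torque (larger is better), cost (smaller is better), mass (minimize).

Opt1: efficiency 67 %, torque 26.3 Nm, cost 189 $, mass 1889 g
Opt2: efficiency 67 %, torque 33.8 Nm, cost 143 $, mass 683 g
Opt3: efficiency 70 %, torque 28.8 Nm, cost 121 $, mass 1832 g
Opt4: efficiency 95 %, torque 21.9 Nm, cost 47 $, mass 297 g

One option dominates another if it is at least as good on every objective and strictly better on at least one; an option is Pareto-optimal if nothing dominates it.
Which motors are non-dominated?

Opt1: dominated by Opt2 (efficiency 67≥67, torque 33.8≥26.3, cost 143≤189, mass 683≤1889).
Opt2: not dominated (best torque).
Opt3: not dominated.
Opt4: not dominated (best efficiency).

Opt2, Opt3, Opt4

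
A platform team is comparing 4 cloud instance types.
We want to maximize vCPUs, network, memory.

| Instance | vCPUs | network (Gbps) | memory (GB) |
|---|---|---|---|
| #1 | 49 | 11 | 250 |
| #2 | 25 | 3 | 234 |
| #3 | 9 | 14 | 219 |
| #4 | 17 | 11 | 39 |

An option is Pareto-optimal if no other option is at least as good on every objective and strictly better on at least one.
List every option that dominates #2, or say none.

#1

#1: vCPUs 49≥25, network 11≥3, memory 250≥234 — dominates #2.
Others (#3, #4) are each worse than #2 on at least one objective.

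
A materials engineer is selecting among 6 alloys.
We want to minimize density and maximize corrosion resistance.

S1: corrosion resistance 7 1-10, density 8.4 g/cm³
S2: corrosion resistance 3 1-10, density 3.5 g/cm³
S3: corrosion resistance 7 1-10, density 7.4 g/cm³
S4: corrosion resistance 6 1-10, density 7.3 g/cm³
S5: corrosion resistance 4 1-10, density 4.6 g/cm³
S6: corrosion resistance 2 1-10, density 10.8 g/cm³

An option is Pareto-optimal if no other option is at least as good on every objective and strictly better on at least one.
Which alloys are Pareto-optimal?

S2, S3, S4, S5

S1: dominated by S3 (corrosion resistance 7≥7, density 7.4≤8.4).
S2: not dominated (best density).
S3: not dominated.
S4: not dominated.
S5: not dominated.
S6: dominated by S1 (corrosion resistance 7≥2, density 8.4≤10.8).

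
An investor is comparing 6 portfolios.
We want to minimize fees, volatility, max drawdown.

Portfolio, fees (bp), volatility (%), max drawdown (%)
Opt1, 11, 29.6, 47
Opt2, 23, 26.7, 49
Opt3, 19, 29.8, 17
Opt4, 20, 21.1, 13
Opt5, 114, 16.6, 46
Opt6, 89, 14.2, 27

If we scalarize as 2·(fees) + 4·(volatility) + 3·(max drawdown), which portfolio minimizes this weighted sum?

Opt1: 2·11 + 4·29.6 + 3·47 = 281.4
Opt2: 2·23 + 4·26.7 + 3·49 = 299.8
Opt3: 2·19 + 4·29.8 + 3·17 = 208.2
Opt4: 2·20 + 4·21.1 + 3·13 = 163.4
Opt5: 2·114 + 4·16.6 + 3·46 = 432.4
Opt6: 2·89 + 4·14.2 + 3·27 = 315.8
Lowest: Opt4 at 163.4.

Opt4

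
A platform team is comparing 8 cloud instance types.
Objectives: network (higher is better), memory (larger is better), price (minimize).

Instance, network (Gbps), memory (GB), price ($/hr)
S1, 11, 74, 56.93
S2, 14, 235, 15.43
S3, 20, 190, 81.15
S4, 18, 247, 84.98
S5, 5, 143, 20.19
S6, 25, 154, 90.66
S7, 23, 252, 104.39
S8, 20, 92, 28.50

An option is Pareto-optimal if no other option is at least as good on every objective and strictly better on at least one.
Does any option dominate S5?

S2 vs S5: network 14≥5, memory 235≥143, price 15.43≤20.19 — S2 is at least as good on every objective and strictly better on at least one, so S2 dominates S5.

Yes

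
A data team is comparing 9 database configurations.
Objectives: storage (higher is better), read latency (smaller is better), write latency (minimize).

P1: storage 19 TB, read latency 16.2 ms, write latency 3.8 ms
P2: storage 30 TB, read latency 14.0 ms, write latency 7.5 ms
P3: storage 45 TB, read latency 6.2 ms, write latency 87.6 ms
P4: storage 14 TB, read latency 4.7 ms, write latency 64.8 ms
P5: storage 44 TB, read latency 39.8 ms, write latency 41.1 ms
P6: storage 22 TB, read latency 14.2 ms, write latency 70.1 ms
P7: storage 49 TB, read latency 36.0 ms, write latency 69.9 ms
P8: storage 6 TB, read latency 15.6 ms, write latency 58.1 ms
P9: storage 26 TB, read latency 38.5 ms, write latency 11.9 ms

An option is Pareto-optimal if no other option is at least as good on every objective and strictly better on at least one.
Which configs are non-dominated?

P1: not dominated (best write latency).
P2: not dominated.
P3: not dominated.
P4: not dominated (best read latency).
P5: not dominated.
P6: dominated by P2 (storage 30≥22, read latency 14.0≤14.2, write latency 7.5≤70.1).
P7: not dominated (best storage).
P8: dominated by P2 (storage 30≥6, read latency 14.0≤15.6, write latency 7.5≤58.1).
P9: dominated by P2 (storage 30≥26, read latency 14.0≤38.5, write latency 7.5≤11.9).

P1, P2, P3, P4, P5, P7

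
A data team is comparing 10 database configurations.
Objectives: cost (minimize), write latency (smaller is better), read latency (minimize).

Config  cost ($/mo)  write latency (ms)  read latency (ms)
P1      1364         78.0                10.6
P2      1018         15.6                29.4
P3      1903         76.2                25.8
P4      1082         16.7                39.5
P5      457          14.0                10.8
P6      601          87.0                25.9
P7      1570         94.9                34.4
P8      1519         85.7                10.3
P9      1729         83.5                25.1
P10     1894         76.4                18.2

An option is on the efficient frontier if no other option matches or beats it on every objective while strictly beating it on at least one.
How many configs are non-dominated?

P1: not dominated.
P2: dominated by P5 (cost 457≤1018, write latency 14.0≤15.6, read latency 10.8≤29.4).
P3: dominated by P5 (cost 457≤1903, write latency 14.0≤76.2, read latency 10.8≤25.8).
P4: dominated by P2 (cost 1018≤1082, write latency 15.6≤16.7, read latency 29.4≤39.5).
P5: not dominated (best cost).
P6: dominated by P5 (cost 457≤601, write latency 14.0≤87.0, read latency 10.8≤25.9).
P7: dominated by P1 (cost 1364≤1570, write latency 78.0≤94.9, read latency 10.6≤34.4).
P8: not dominated (best read latency).
P9: dominated by P1 (cost 1364≤1729, write latency 78.0≤83.5, read latency 10.6≤25.1).
P10: dominated by P5 (cost 457≤1894, write latency 14.0≤76.4, read latency 10.8≤18.2).
Pareto-optimal: P1, P5, P8 → 3.

3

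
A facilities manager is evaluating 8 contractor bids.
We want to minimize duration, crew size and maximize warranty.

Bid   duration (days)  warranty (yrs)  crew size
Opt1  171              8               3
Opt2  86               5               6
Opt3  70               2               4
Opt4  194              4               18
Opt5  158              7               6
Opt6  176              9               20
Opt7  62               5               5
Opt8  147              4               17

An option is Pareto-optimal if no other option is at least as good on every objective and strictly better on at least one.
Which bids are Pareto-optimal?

Opt1, Opt3, Opt5, Opt6, Opt7

Opt1: not dominated (best crew size).
Opt2: dominated by Opt7 (duration 62≤86, warranty 5≥5, crew size 5≤6).
Opt3: not dominated.
Opt4: dominated by Opt1 (duration 171≤194, warranty 8≥4, crew size 3≤18).
Opt5: not dominated.
Opt6: not dominated (best warranty).
Opt7: not dominated (best duration).
Opt8: dominated by Opt2 (duration 86≤147, warranty 5≥4, crew size 6≤17).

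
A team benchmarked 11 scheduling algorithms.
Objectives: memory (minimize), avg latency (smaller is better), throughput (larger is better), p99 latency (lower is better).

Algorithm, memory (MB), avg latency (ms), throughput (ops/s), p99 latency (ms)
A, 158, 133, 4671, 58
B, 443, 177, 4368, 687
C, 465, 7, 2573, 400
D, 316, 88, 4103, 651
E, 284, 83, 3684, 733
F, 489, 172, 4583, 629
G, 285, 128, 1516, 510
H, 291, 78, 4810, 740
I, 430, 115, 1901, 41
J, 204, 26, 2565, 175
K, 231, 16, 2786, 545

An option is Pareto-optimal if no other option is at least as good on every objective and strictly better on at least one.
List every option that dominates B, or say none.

A

A: memory 158≤443, avg latency 133≤177, throughput 4671≥4368, p99 latency 58≤687 — dominates B.
Others (C, D, E, F, G, H, I, J, K) are each worse than B on at least one objective.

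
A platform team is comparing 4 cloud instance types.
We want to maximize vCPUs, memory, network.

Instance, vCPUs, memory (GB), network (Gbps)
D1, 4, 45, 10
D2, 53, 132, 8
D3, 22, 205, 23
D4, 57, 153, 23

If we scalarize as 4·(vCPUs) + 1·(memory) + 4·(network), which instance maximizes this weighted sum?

D1: 4·4 + 1·45 + 4·10 = 101
D2: 4·53 + 1·132 + 4·8 = 376
D3: 4·22 + 1·205 + 4·23 = 385
D4: 4·57 + 1·153 + 4·23 = 473
Highest: D4 at 473.

D4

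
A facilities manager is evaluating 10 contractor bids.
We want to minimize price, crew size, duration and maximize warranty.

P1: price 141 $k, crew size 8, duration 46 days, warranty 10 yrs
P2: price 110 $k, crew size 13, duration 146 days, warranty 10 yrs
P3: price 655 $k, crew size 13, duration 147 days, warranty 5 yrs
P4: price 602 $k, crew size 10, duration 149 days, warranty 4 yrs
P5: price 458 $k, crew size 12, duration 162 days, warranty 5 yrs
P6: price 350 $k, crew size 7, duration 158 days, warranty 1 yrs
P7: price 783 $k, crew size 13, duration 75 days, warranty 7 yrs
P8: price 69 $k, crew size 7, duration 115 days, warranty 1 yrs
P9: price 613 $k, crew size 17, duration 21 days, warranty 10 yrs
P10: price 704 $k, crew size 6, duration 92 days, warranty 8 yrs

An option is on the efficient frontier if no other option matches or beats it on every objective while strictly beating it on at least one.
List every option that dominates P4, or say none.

P1

P1: price 141≤602, crew size 8≤10, duration 46≤149, warranty 10≥4 — dominates P4.
Others (P2, P3, P5, P6, P7, P8, P9, P10) are each worse than P4 on at least one objective.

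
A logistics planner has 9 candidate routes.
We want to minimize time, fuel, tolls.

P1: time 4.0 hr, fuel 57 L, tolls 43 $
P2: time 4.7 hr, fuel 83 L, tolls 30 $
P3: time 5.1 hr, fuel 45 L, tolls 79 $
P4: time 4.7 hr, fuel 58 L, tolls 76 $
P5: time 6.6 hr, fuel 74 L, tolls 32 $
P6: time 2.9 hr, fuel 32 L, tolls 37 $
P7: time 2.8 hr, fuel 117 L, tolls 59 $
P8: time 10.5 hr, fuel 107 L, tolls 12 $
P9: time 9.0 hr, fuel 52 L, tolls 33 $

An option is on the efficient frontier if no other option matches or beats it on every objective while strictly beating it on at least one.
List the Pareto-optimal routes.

P1: dominated by P6 (time 2.9≤4.0, fuel 32≤57, tolls 37≤43).
P2: not dominated.
P3: dominated by P6 (time 2.9≤5.1, fuel 32≤45, tolls 37≤79).
P4: dominated by P1 (time 4.0≤4.7, fuel 57≤58, tolls 43≤76).
P5: not dominated.
P6: not dominated (best fuel).
P7: not dominated (best time).
P8: not dominated (best tolls).
P9: not dominated.

P2, P5, P6, P7, P8, P9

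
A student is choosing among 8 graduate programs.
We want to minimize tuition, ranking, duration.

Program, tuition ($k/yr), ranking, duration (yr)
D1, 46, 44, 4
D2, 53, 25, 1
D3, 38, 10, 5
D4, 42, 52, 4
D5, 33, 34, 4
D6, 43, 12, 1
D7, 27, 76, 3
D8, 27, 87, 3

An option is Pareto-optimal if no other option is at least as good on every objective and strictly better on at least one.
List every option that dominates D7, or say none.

D1: worse on tuition (46 vs 27).
D2: worse on tuition (53 vs 27).
D3: worse on tuition (38 vs 27).
D4: worse on tuition (42 vs 27).
D5: worse on tuition (33 vs 27).
D6: worse on tuition (43 vs 27).
D8: worse on ranking (87 vs 76).
No option dominates D7.

none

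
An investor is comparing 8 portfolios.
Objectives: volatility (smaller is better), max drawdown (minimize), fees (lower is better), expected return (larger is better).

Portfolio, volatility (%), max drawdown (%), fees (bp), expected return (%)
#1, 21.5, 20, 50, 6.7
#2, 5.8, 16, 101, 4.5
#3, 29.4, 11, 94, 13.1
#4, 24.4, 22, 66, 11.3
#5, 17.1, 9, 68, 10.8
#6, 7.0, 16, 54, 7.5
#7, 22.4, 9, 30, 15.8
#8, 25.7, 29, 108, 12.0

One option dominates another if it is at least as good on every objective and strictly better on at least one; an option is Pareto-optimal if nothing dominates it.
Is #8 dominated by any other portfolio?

#7 vs #8: volatility 22.4≤25.7, max drawdown 9≤29, fees 30≤108, expected return 15.8≥12.0 — #7 is at least as good on every objective and strictly better on at least one, so #7 dominates #8.

Yes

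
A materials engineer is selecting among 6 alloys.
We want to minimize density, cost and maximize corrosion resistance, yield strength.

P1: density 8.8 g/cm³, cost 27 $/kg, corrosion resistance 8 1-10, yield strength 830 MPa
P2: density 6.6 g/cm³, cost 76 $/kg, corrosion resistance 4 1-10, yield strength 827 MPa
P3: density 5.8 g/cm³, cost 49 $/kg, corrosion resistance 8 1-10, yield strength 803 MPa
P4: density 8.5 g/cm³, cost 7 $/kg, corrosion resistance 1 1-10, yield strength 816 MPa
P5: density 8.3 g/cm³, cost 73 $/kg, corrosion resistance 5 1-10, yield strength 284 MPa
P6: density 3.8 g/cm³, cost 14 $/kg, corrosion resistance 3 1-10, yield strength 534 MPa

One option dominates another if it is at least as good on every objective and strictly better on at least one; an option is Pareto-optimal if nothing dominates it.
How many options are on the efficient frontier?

P1: not dominated (best yield strength).
P2: not dominated.
P3: not dominated.
P4: not dominated (best cost).
P5: dominated by P3 (density 5.8≤8.3, cost 49≤73, corrosion resistance 8≥5, yield strength 803≥284).
P6: not dominated (best density).
Pareto-optimal: P1, P2, P3, P4, P6 → 5.

5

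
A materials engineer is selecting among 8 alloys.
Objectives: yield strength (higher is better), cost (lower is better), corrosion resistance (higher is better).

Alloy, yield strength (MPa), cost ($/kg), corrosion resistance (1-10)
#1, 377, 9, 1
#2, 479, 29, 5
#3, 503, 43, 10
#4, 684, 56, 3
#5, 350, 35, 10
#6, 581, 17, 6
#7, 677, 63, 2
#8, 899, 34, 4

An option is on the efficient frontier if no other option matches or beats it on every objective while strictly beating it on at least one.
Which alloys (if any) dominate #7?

#4, #8

#4: yield strength 684≥677, cost 56≤63, corrosion resistance 3≥2 — dominates #7.
#8: yield strength 899≥677, cost 34≤63, corrosion resistance 4≥2 — dominates #7.
Others (#1, #2, #3, #5, #6) are each worse than #7 on at least one objective.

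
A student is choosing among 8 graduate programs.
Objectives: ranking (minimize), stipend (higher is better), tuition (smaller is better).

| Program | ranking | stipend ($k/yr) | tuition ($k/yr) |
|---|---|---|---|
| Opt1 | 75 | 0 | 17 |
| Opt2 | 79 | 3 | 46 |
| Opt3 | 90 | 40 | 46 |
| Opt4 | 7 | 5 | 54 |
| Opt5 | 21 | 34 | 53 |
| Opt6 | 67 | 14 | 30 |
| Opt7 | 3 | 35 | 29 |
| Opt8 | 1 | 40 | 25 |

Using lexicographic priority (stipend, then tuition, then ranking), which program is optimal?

First maximize stipend: best is 40, kept {Opt3, Opt8}.
Then minimize tuition: best is 25, kept {Opt8}.

Opt8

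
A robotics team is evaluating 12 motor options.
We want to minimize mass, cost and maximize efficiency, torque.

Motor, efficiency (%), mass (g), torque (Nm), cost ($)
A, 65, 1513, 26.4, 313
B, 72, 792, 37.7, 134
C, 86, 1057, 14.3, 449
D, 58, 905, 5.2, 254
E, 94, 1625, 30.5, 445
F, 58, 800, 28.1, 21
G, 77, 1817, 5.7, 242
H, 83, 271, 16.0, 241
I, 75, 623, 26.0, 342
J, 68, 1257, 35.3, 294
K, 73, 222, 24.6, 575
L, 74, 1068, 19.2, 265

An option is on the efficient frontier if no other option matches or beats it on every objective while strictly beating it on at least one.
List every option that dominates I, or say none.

A: worse on efficiency (65 vs 75).
B: worse on efficiency (72 vs 75).
C: worse on mass (1057 vs 623).
D: worse on efficiency (58 vs 75).
E: worse on mass (1625 vs 623).
F: worse on efficiency (58 vs 75).
G: worse on mass (1817 vs 623).
H: worse on torque (16.0 vs 26.0).
J: worse on efficiency (68 vs 75).
K: worse on efficiency (73 vs 75).
L: worse on efficiency (74 vs 75).
No option dominates I.

none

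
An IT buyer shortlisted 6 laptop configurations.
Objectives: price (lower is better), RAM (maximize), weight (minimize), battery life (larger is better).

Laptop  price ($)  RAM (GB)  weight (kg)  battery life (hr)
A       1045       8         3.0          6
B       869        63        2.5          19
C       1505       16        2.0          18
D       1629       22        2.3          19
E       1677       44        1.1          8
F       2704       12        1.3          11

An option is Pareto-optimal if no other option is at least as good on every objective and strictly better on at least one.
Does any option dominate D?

A: worse on RAM (8 vs 22).
B: worse on weight (2.5 vs 2.3).
C: worse on RAM (16 vs 22).
E: worse on price (1677 vs 1629).
F: worse on price (2704 vs 1629).
No option is at least as good as D on every objective and strictly better on one.

No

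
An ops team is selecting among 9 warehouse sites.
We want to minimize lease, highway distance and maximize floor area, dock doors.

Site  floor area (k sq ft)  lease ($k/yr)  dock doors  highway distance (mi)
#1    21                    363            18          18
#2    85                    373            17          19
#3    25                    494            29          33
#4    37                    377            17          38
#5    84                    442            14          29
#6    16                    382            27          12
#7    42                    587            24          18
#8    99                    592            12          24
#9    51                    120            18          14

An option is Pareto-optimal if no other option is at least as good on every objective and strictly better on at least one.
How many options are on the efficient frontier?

6

#1: dominated by #9 (floor area 51≥21, lease 120≤363, dock doors 18≥18, highway distance 14≤18).
#2: not dominated.
#3: not dominated (best dock doors).
#4: dominated by #2 (floor area 85≥37, lease 373≤377, dock doors 17≥17, highway distance 19≤38).
#5: dominated by #2 (floor area 85≥84, lease 373≤442, dock doors 17≥14, highway distance 19≤29).
#6: not dominated (best highway distance).
#7: not dominated.
#8: not dominated (best floor area).
#9: not dominated (best lease).
Pareto-optimal: #2, #3, #6, #7, #8, #9 → 6.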